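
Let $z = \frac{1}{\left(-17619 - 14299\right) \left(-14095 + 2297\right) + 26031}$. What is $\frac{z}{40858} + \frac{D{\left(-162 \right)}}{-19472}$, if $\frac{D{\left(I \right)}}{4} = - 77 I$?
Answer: $- \frac{23992026885043109}{9362929844187335} \approx -2.5624$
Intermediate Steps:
$D{\left(I \right)} = - 308 I$ ($D{\left(I \right)} = 4 \left(- 77 I\right) = - 308 I$)
$z = \frac{1}{376594595}$ ($z = \frac{1}{\left(-31918\right) \left(-11798\right) + 26031} = \frac{1}{376568564 + 26031} = \frac{1}{376594595} \approx 2.6554 \cdot 10^{-9}$)
$\frac{z}{40858} + \frac{D{\left(-162 \right)}}{-19472} = \frac{1}{376594595 \cdot 40858} + \frac{\left(-308\right) \left(-162\right)}{-19472} = \frac{1}{376594595} \cdot \frac{1}{40858} + 49896 \left(- \frac{1}{19472}\right) = \frac{1}{15386901962510} - \frac{6237}{2434} = - \frac{23992026885043109}{9362929844187335}$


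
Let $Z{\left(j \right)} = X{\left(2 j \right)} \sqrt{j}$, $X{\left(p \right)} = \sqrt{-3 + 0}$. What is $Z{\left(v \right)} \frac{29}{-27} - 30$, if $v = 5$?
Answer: $-30 - \frac{29 i \sqrt{15}}{27} \approx -30.0 - 4.1599 i$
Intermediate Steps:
$X{\left(p \right)} = i \sqrt{3}$ ($X{\left(p \right)} = \sqrt{-3} = i \sqrt{3}$)
$Z{\left(j \right)} = i \sqrt{3} \sqrt{j}$
$Z{\left(v \right)} \frac{29}{-27} - 30 = i \sqrt{3} \sqrt{5} \frac{29}{-27} - 30 = i \sqrt{15} \cdot 29 \left(- \frac{1}{27}\right) - 30 = i \sqrt{15} \left(- \frac{29}{27}\right) - 30 = - \frac{29 i \sqrt{15}}{27} - 30 = -30 - \frac{29 i \sqrt{15}}{27}$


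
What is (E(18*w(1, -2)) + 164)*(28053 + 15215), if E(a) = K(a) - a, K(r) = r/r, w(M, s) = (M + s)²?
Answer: 6360396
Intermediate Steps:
K(r) = 1
E(a) = 1 - a
(E(18*w(1, -2)) + 164)*(28053 + 15215) = ((1 - 18*(1 - 2)²) + 164)*(28053 + 15215) = ((1 - 18*(-1)²) + 164)*43268 = ((1 - 18) + 164)*43268 = (-17 + 164)*43268 = 147*43268 = 6360396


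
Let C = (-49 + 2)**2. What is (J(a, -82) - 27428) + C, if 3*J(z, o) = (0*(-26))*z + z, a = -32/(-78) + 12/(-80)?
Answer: -59012257/2340 ≈ -25219.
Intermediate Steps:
C = 2209 (C = (-47)**2 = 2209)
a = 203/780 (a = -32*(-1/78) + 12*(-1/80) = 16/39 - 3/20 = 203/780 ≈ 0.26026)
J(z, o) = z/3 (J(z, o) = ((0*(-26))*z + z)/3 = (0*z + z)/3 = (0 + z)/3 = z/3)
(J(a, -82) - 27428) + C = ((1/3)*(203/780) - 27428) + 2209 = (203/2340 - 27428) + 2209 = -64181317/2340 + 2209 = -59012257/2340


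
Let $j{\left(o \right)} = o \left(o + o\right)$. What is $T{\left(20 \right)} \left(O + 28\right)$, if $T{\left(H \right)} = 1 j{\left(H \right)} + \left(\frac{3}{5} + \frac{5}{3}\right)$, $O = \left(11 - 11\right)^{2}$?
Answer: $\frac{336952}{15} \approx 22463.0$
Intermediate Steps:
$O = 0$ ($O = 0^{2} = 0$)
$j{\left(o \right)} = 2 o^{2}$ ($j{\left(o \right)} = o 2 o = 2 o^{2}$)
$T{\left(H \right)} = \frac{34}{15} + 2 H^{2}$ ($T{\left(H \right)} = 1 \cdot 2 H^{2} + \left(\frac{3}{5} + \frac{5}{3}\right) = 2 H^{2} + \left(3 \cdot \frac{1}{5} + 5 \cdot \frac{1}{3}\right) = 2 H^{2} + \left(\frac{3}{5} + \frac{5}{3}\right) = 2 H^{2} + \frac{34}{15} = \frac{34}{15} + 2 H^{2}$)
$T{\left(20 \right)} \left(O + 28\right) = \left(\frac{34}{15} + 2 \cdot 20^{2}\right) \left(0 + 28\right) = \left(\frac{34}{15} + 2 \cdot 400\right) 28 = \left(\frac{34}{15} + 800\right) 28 = \frac{12034}{15} \cdot 28 = \frac{336952}{15}$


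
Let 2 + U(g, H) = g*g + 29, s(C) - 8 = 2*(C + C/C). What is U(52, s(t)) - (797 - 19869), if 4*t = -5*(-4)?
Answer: 21803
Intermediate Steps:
t = 5 (t = (-5*(-4))/4 = (¼)*20 = 5)
s(C) = 10 + 2*C (s(C) = 8 + 2*(C + C/C) = 8 + 2*(C + 1) = 8 + 2*(1 + C) = 8 + (2 + 2*C) = 10 + 2*C)
U(g, H) = 27 + g² (U(g, H) = -2 + (g*g + 29) = -2 + (g² + 29) = -2 + (29 + g²) = 27 + g²)
U(52, s(t)) - (797 - 19869) = (27 + 52²) - (797 - 19869) = (27 + 2704) - 1*(-19072) = 2731 + 19072 = 21803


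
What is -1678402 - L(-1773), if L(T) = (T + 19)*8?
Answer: -1664370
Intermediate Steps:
L(T) = 152 + 8*T (L(T) = (19 + T)*8 = 152 + 8*T)
-1678402 - L(-1773) = -1678402 - (152 + 8*(-1773)) = -1678402 - (152 - 14184) = -1678402 - 1*(-14032) = -1678402 + 14032 = -1664370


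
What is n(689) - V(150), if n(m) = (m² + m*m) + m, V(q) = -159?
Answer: 950290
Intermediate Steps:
n(m) = m + 2*m² (n(m) = (m² + m²) + m = 2*m² + m = m + 2*m²)
n(689) - V(150) = 689*(1 + 2*689) - 1*(-159) = 689*(1 + 1378) + 159 = 689*1379 + 159 = 950131 + 159 = 950290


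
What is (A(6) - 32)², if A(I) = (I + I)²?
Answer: 12544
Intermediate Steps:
A(I) = 4*I² (A(I) = (2*I)² = 4*I²)
(A(6) - 32)² = (4*6² - 32)² = (4*36 - 32)² = (144 - 32)² = 112² = 12544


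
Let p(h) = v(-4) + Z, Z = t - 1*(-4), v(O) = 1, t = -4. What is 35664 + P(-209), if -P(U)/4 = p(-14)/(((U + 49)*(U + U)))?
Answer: 596302079/16720 ≈ 35664.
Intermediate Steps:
Z = 0 (Z = -4 - 1*(-4) = -4 + 4 = 0)
p(h) = 1 (p(h) = 1 + 0 = 1)
P(U) = -2/(U*(49 + U)) (P(U) = -4/((U + 49)*(U + U)) = -4/((49 + U)*(2*U)) = -4/(2*U*(49 + U)) = -4*1/(2*U*(49 + U)) = -2/(U*(49 + U)))
35664 + P(-209) = 35664 - 2/(-209*(49 - 209)) = 35664 - 2*(-1/209)/(-160) = 35664 - 2*(-1/209)*(-1/160) = 35664 - 1/16720 = 596302079/16720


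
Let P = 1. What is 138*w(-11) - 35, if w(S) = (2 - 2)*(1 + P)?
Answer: -35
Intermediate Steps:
w(S) = 0 (w(S) = (2 - 2)*(1 + 1) = 0*2 = 0)
138*w(-11) - 35 = 138*0 - 35 = 0 - 35 = -35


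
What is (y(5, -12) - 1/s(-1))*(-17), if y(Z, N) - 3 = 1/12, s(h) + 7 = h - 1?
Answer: -1955/36 ≈ -54.306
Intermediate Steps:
s(h) = -8 + h (s(h) = -7 + (h - 1) = -7 + (-1 + h) = -8 + h)
y(Z, N) = 37/12 (y(Z, N) = 3 + 1/12 = 37/12)
(y(5, -12) - 1/s(-1))*(-17) = (37/12 - 1/(-8 - 1))*(-17) = (37/12 - 1/(-9))*(-17) = (37/12 - 1*(-⅑))*(-17) = (37/12 + ⅑)*(-17) = (115/36)*(-17) = -1955/36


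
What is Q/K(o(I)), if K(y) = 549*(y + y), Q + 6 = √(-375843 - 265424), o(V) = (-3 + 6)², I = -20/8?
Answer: -1/1647 + I*√641267/9882 ≈ -0.00060716 + 0.081035*I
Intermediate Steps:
I = -5/2 (I = -20*⅛ = -5/2 ≈ -2.5000)
o(V) = 9 (o(V) = 3² = 9)
Q = -6 + I*√641267 (Q = -6 + √(-375843 - 265424) = -6 + √(-641267) = -6 + I*√641267 ≈ -6.0 + 800.79*I)
K(y) = 1098*y (K(y) = 549*(2*y) = 1098*y)
Q/K(o(I)) = (-6 + I*√641267)/((1098*9)) = (-6 + I*√641267)/9882 = (-6 + I*√641267)*(1/9882) = -1/1647 + I*√641267/9882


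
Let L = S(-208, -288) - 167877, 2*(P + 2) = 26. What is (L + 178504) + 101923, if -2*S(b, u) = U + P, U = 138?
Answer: 224951/2 ≈ 1.1248e+5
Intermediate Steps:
P = 11 (P = -2 + (½)*26 = -2 + 13 = 11)
S(b, u) = -149/2 (S(b, u) = -(138 + 11)/2 = -½*149 = -149/2)
L = -335903/2 (L = -149/2 - 167877 = -335903/2 ≈ -1.6795e+5)
(L + 178504) + 101923 = (-335903/2 + 178504) + 101923 = 21105/2 + 101923 = 224951/2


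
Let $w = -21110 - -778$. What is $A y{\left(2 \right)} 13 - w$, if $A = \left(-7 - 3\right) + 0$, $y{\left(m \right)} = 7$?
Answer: $19422$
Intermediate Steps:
$A = -10$ ($A = -10 + 0 = -10$)
$w = -20332$ ($w = -21110 + 778 = -20332$)
$A y{\left(2 \right)} 13 - w = \left(-10\right) 7 \cdot 13 - -20332 = \left(-70\right) 13 + 20332 = -910 + 20332 = 19422$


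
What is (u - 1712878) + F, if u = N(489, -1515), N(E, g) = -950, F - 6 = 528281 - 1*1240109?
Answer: -2425650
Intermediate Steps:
F = -711822 (F = 6 + (528281 - 1*1240109) = 6 + (528281 - 1240109) = 6 - 711828 = -711822)
u = -950
(u - 1712878) + F = (-950 - 1712878) - 711822 = -1713828 - 711822 = -2425650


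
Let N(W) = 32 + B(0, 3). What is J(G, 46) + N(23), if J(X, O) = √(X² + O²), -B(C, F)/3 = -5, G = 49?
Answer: 47 + √4517 ≈ 114.21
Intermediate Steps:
B(C, F) = 15 (B(C, F) = -3*(-5) = 15)
N(W) = 47 (N(W) = 32 + 15 = 47)
J(X, O) = √(O² + X²)
J(G, 46) + N(23) = √(46² + 49²) + 47 = √(2116 + 2401) + 47 = √4517 + 47 = 47 + √4517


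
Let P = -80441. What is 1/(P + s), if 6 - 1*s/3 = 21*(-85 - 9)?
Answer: -1/74501 ≈ -1.3423e-5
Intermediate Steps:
s = 5940 (s = 18 - 63*(-85 - 9) = 18 - 63*(-94) = 18 - 3*(-1974) = 18 + 5922 = 5940)
1/(P + s) = 1/(-80441 + 5940) = 1/(-74501) = -1/74501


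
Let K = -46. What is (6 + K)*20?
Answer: -800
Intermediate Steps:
(6 + K)*20 = (6 - 46)*20 = -40*20 = -800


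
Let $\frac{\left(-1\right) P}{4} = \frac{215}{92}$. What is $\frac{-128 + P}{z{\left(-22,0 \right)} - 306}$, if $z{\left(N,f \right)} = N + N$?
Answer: $\frac{3159}{8050} \approx 0.39242$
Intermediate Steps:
$z{\left(N,f \right)} = 2 N$
$P = - \frac{215}{23}$ ($P = - 4 \cdot \frac{215}{92} = - 4 \cdot 215 \cdot \frac{1}{92} = \left(-4\right) \frac{215}{92} = - \frac{215}{23} \approx -9.3478$)
$\frac{-128 + P}{z{\left(-22,0 \right)} - 306} = \frac{-128 - \frac{215}{23}}{2 \left(-22\right) - 306} = - \frac{3159}{23 \left(-44 - 306\right)} = - \frac{3159}{23 \left(-350\right)} = \left(- \frac{3159}{23}\right) \left(- \frac{1}{350}\right) = \frac{3159}{8050}$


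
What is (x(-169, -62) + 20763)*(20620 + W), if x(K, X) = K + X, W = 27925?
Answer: 996725940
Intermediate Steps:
(x(-169, -62) + 20763)*(20620 + W) = ((-169 - 62) + 20763)*(20620 + 27925) = (-231 + 20763)*48545 = 20532*48545 = 996725940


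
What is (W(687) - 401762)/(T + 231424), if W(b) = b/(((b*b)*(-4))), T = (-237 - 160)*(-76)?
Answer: -1104041977/718865808 ≈ -1.5358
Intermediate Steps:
T = 30172 (T = -397*(-76) = 30172)
W(b) = -1/(4*b) (W(b) = b/((b²*(-4))) = b/((-4*b²)) = b*(-1/(4*b²)) = -1/(4*b))
(W(687) - 401762)/(T + 231424) = (-¼/687 - 401762)/(30172 + 231424) = (-¼*1/687 - 401762)/261596 = (-1/2748 - 401762)*(1/261596) = -1104041977/2748*1/261596 = -1104041977/718865808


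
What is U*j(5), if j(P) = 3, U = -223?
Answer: -669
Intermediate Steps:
U*j(5) = -223*3 = -669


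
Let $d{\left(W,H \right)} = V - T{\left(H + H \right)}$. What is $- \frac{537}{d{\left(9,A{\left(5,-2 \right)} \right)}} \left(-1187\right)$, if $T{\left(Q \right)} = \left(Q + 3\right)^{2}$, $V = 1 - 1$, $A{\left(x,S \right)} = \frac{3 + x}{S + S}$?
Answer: $-637419$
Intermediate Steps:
$A{\left(x,S \right)} = \frac{3 + x}{2 S}$
$V = 0$
$T{\left(Q \right)} = \left(3 + Q\right)^{2}$
$d{\left(W,H \right)} = - \left(3 + 2 H\right)^{2}$ ($d{\left(W,H \right)} = 0 - \left(3 + \left(H + H\right)\right)^{2} = 0 - \left(3 + 2 H\right)^{2} = - \left(3 + 2 H\right)^{2}$)
$- \frac{537}{d{\left(9,A{\left(5,-2 \right)} \right)}} \left(-1187\right) = - \frac{537}{\left(-1\right) \left(3 + 2 \frac{3 + 5}{2 \left(-2\right)}\right)^{2}} \left(-1187\right) = - \frac{537}{\left(-1\right) \left(3 + 2 \cdot \frac{1}{2} \left(- \frac{1}{2}\right) 8\right)^{2}} \left(-1187\right) = - \frac{537}{\left(-1\right) \left(3 + 2 \left(-2\right)\right)^{2}} \left(-1187\right) = - \frac{537}{\left(-1\right) \left(3 - 4\right)^{2}} \left(-1187\right) = - \frac{537}{\left(-1\right) \left(-1\right)^{2}} \left(-1187\right) = - \frac{537}{\left(-1\right) 1} \left(-1187\right) = - \frac{537}{-1} \left(-1187\right) = \left(-537\right) \left(-1\right) \left(-1187\right) = 537 \left(-1187\right) = -637419$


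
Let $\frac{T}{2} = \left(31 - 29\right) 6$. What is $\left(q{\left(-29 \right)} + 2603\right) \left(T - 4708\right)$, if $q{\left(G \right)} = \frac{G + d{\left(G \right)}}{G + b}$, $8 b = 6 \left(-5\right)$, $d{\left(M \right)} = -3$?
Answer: $- \frac{1597810764}{131} \approx -1.2197 \cdot 10^{7}$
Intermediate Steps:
$b = - \frac{15}{4}$ ($b = \frac{6 \left(-5\right)}{8} = \frac{1}{8} \left(-30\right) = - \frac{15}{4} \approx -3.75$)
$q{\left(G \right)} = \frac{-3 + G}{- \frac{15}{4} + G}$ ($q{\left(G \right)} = \frac{G - 3}{G - \frac{15}{4}} = \frac{-3 + G}{- \frac{15}{4} + G}$)
$T = 24$ ($T = 2 \left(31 - 29\right) 6 = 2 \cdot 2 \cdot 6 = 2 \cdot 12 = 24$)
$\left(q{\left(-29 \right)} + 2603\right) \left(T - 4708\right) = \left(\frac{4 \left(-3 - 29\right)}{-15 + 4 \left(-29\right)} + 2603\right) \left(24 - 4708\right) = \left(4 \frac{1}{-15 - 116} \left(-32\right) + 2603\right) \left(-4684\right) = \left(4 \frac{1}{-131} \left(-32\right) + 2603\right) \left(-4684\right) = \left(4 \left(- \frac{1}{131}\right) \left(-32\right) + 2603\right) \left(-4684\right) = \left(\frac{128}{131} + 2603\right) \left(-4684\right) = \frac{341121}{131} \left(-4684\right) = - \frac{1597810764}{131}$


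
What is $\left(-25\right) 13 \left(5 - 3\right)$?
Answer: $-650$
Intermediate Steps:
$\left(-25\right) 13 \left(5 - 3\right) = - 325 \left(5 - 3\right) = \left(-325\right) 2 = -650$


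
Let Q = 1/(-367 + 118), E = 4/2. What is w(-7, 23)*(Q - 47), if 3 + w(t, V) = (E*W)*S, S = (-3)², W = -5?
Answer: 362824/83 ≈ 4371.4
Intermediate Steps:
S = 9
E = 2 (E = 4*(½) = 2)
w(t, V) = -93 (w(t, V) = -3 + (2*(-5))*9 = -3 - 10*9 = -3 - 90 = -93)
Q = -1/249 (Q = 1/(-249) = -1/249 ≈ -0.0040161)
w(-7, 23)*(Q - 47) = -93*(-1/249 - 47) = -93*(-11704/249) = 362824/83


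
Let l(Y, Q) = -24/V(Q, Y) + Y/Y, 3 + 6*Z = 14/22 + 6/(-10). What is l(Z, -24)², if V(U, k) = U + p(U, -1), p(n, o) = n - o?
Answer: 5041/2209 ≈ 2.2820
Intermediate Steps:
V(U, k) = 1 + 2*U (V(U, k) = U + (U - 1*(-1)) = U + (U + 1) = U + (1 + U) = 1 + 2*U)
Z = -163/330 (Z = -½ + (14/22 + 6/(-10))/6 = -½ + (14*(1/22) + 6*(-⅒))/6 = -½ + (7/11 - ⅗)/6 = -½ + (⅙)*(2/55) = -½ + 1/165 = -163/330 ≈ -0.49394)
l(Y, Q) = 1 - 24/(1 + 2*Q) (l(Y, Q) = -24/(1 + 2*Q) + Y/Y = -24/(1 + 2*Q) + 1 = 1 - 24/(1 + 2*Q))
l(Z, -24)² = ((-23 + 2*(-24))/(1 + 2*(-24)))² = ((-23 - 48)/(1 - 48))² = (-71/(-47))² = (-1/47*(-71))² = (71/47)² = 5041/2209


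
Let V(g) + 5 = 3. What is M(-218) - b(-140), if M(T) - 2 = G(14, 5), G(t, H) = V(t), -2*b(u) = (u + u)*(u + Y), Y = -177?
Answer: 44380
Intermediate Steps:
b(u) = -u*(-177 + u) (b(u) = -(u + u)*(u - 177)/2 = -2*u*(-177 + u)/2 = -u*(-177 + u))
V(g) = -2 (V(g) = -5 + 3 = -2)
G(t, H) = -2
M(T) = 0 (M(T) = 2 - 2 = 0)
M(-218) - b(-140) = 0 - (-140)*(177 - 1*(-140)) = 0 - (-140)*(177 + 140) = 0 - (-140)*317 = 0 - 1*(-44380) = 0 + 44380 = 44380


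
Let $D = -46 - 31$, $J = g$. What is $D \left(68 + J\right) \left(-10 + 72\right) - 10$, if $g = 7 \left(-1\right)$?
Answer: $-291224$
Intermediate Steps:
$g = -7$
$J = -7$
$D = -77$ ($D = -46 - 31 = -77$)
$D \left(68 + J\right) \left(-10 + 72\right) - 10 = - 77 \left(68 - 7\right) \left(-10 + 72\right) - 10 = - 77 \cdot 61 \cdot 62 - 10 = \left(-77\right) 3782 - 10 = -291214 - 10 = -291224$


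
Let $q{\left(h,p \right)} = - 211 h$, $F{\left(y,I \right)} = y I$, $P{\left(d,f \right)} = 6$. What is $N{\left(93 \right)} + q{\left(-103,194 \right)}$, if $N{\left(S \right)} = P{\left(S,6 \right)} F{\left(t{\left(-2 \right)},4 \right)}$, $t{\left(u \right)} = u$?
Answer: $21685$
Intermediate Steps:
$F{\left(y,I \right)} = I y$
$N{\left(S \right)} = -48$ ($N{\left(S \right)} = 6 \cdot 4 \left(-2\right) = 6 \left(-8\right) = -48$)
$N{\left(93 \right)} + q{\left(-103,194 \right)} = -48 - -21733 = -48 + 21733 = 21685$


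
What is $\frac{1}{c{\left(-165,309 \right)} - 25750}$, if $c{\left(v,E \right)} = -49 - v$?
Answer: $- \frac{1}{25634} \approx -3.9011 \cdot 10^{-5}$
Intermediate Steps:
$\frac{1}{c{\left(-165,309 \right)} - 25750} = \frac{1}{\left(-49 - -165\right) - 25750} = \frac{1}{\left(-49 + 165\right) - 25750} = \frac{1}{116 - 25750} = \frac{1}{-25634} = - \frac{1}{25634}$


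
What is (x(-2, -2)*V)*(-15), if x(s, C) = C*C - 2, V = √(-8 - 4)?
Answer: -60*I*√3 ≈ -103.92*I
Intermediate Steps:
V = 2*I*√3 (V = √(-12) = 2*I*√3 ≈ 3.4641*I)
x(s, C) = -2 + C² (x(s, C) = C² - 2 = -2 + C²)
(x(-2, -2)*V)*(-15) = ((-2 + (-2)²)*(2*I*√3))*(-15) = ((-2 + 4)*(2*I*√3))*(-15) = (2*(2*I*√3))*(-15) = (4*I*√3)*(-15) = -60*I*√3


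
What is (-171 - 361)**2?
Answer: 283024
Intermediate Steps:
(-171 - 361)**2 = (-532)**2 = 283024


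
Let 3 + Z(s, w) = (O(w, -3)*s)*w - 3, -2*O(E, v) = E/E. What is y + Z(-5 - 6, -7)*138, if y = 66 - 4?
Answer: -6079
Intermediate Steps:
y = 62
O(E, v) = -1/2 (O(E, v) = -E/(2*E) = -1/2*1 = -1/2)
Z(s, w) = -6 - s*w/2 (Z(s, w) = -3 + ((-s/2)*w - 3) = -3 + (-s*w/2 - 3) = -3 + (-3 - s*w/2) = -6 - s*w/2)
y + Z(-5 - 6, -7)*138 = 62 + (-6 - 1/2*(-5 - 6)*(-7))*138 = 62 + (-6 - 1/2*(-11)*(-7))*138 = 62 + (-6 - 77/2)*138 = 62 - 89/2*138 = 62 - 6141 = -6079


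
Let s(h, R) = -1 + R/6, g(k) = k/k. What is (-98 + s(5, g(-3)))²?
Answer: 351649/36 ≈ 9768.0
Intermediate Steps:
g(k) = 1
s(h, R) = -1 + R/6 (s(h, R) = -1 + R*(⅙) = -1 + R/6)
(-98 + s(5, g(-3)))² = (-98 + (-1 + (⅙)*1))² = (-98 + (-1 + ⅙))² = (-98 - ⅚)² = (-593/6)² = 351649/36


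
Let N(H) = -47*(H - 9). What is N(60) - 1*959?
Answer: -3356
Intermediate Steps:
N(H) = 423 - 47*H (N(H) = -47*(-9 + H) = 423 - 47*H)
N(60) - 1*959 = (423 - 47*60) - 1*959 = (423 - 2820) - 959 = -2397 - 959 = -3356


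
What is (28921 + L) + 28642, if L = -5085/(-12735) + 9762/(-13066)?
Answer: 106424076263/1848839 ≈ 57563.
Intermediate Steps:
L = -643094/1848839 (L = -5085*(-1/12735) + 9762*(-1/13066) = 113/283 - 4881/6533 = -643094/1848839 ≈ -0.34784)
(28921 + L) + 28642 = (28921 - 643094/1848839) + 28642 = 53469629625/1848839 + 28642 = 106424076263/1848839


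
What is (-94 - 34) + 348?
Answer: 220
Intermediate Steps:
(-94 - 34) + 348 = -128 + 348 = 220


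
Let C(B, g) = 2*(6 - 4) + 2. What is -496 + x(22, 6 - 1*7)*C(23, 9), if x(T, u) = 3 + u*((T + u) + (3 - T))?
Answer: -490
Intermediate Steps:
x(T, u) = 3 + u*(3 + u)
C(B, g) = 6 (C(B, g) = 2*2 + 2 = 4 + 2 = 6)
-496 + x(22, 6 - 1*7)*C(23, 9) = -496 + (3 + (6 - 1*7)**2 + 3*(6 - 1*7))*6 = -496 + (3 + (6 - 7)**2 + 3*(6 - 7))*6 = -496 + (3 + (-1)**2 + 3*(-1))*6 = -496 + (3 + 1 - 3)*6 = -496 + 1*6 = -496 + 6 = -490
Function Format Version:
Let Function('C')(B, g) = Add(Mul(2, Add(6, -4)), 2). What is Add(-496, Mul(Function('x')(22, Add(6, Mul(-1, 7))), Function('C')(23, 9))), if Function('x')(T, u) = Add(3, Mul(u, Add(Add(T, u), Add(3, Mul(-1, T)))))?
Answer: -490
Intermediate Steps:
Function('x')(T, u) = Add(3, Mul(u, Add(3, u)))
Function('C')(B, g) = 6 (Function('C')(B, g) = Add(Mul(2, 2), 2) = Add(4, 2) = 6)
Add(-496, Mul(Function('x')(22, Add(6, Mul(-1, 7))), Function('C')(23, 9))) = Add(-496, Mul(Add(3, Pow(Add(6, Mul(-1, 7)), 2), Mul(3, Add(6, Mul(-1, 7)))), 6)) = Add(-496, Mul(Add(3, Pow(Add(6, -7), 2), Mul(3, Add(6, -7))), 6)) = Add(-496, Mul(Add(3, Pow(-1, 2), Mul(3, -1)), 6)) = Add(-496, Mul(Add(3, 1, -3), 6)) = Add(-496, Mul(1, 6)) = Add(-496, 6) = -490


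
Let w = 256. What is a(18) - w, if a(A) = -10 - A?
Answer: -284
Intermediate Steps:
a(18) - w = (-10 - 1*18) - 1*256 = (-10 - 18) - 256 = -28 - 256 = -284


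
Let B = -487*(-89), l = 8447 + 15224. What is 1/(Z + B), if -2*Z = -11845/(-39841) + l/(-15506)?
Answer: 1235549092/53553163702297 ≈ 2.3071e-5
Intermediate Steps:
l = 23671
B = 43343
Z = 759407741/1235549092 (Z = -(-11845/(-39841) + 23671/(-15506))/2 = -(-11845*(-1/39841) + 23671*(-1/15506))/2 = -(11845/39841 - 23671/15506)/2 = -½*(-759407741/617774546) = 759407741/1235549092 ≈ 0.61463)
1/(Z + B) = 1/(759407741/1235549092 + 43343) = 1/(53553163702297/1235549092) = 1235549092/53553163702297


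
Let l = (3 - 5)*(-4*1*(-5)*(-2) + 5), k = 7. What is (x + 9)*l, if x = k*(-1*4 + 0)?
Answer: -1330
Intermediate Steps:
x = -28 (x = 7*(-1*4 + 0) = 7*(-4 + 0) = 7*(-4) = -28)
l = 70 (l = -2*(-(-20)*(-2) + 5) = -2*(-4*10 + 5) = -2*(-40 + 5) = -2*(-35) = 70)
(x + 9)*l = (-28 + 9)*70 = -19*70 = -1330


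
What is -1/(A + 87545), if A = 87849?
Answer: -1/175394 ≈ -5.7014e-6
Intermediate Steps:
-1/(A + 87545) = -1/(87849 + 87545) = -1/175394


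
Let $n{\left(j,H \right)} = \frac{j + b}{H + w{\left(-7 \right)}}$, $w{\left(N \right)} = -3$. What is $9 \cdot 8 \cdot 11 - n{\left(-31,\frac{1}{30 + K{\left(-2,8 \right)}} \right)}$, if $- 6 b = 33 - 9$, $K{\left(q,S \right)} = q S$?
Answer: $\frac{31982}{41} \approx 780.05$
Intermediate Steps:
$K{\left(q,S \right)} = S q$
$b = -4$ ($b = - \frac{33 - 9}{6} = \left(- \frac{1}{6}\right) 24 = -4$)
$n{\left(j,H \right)} = \frac{-4 + j}{-3 + H}$ ($n{\left(j,H \right)} = \frac{j - 4}{H - 3} = \frac{-4 + j}{-3 + H}$)
$9 \cdot 8 \cdot 11 - n{\left(-31,\frac{1}{30 + K{\left(-2,8 \right)}} \right)} = 9 \cdot 8 \cdot 11 - \frac{-4 - 31}{-3 + \frac{1}{30 + 8 \left(-2\right)}} = 72 \cdot 11 - \frac{1}{-3 + \frac{1}{30 - 16}} \left(-35\right) = 792 - \frac{1}{-3 + \frac{1}{14}} \left(-35\right) = 792 - \frac{1}{- \frac{41}{14}} \left(-35\right) = 792 - \left(- \frac{14}{41}\right) \left(-35\right) = 792 - \frac{490}{41} = \frac{31982}{41}$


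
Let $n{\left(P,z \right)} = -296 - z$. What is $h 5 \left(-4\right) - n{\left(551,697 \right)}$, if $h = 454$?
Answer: $-8087$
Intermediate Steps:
$h 5 \left(-4\right) - n{\left(551,697 \right)} = 454 \cdot 5 \left(-4\right) - \left(-296 - 697\right) = 454 \left(-20\right) - \left(-296 - 697\right) = -9080 - -993 = -9080 + 993 = -8087$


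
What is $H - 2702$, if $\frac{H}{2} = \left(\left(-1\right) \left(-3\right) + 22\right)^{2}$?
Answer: $-1452$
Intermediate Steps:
$H = 1250$ ($H = 2 \left(\left(-1\right) \left(-3\right) + 22\right)^{2} = 2 \left(3 + 22\right)^{2} = 2 \cdot 25^{2} = 2 \cdot 625 = 1250$)
$H - 2702 = 1250 - 2702 = -1452$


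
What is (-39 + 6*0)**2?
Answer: 1521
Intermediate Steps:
(-39 + 6*0)**2 = (-39 + 0)**2 = (-39)**2 = 1521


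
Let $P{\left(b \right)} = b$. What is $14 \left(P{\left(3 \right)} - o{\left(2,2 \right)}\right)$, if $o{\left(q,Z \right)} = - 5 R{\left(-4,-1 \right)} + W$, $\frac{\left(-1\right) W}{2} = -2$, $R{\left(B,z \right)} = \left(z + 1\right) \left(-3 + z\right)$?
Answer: $-14$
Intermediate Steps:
$R{\left(B,z \right)} = \left(1 + z\right) \left(-3 + z\right)$
$W = 4$ ($W = \left(-2\right) \left(-2\right) = 4$)
$o{\left(q,Z \right)} = 4$ ($o{\left(q,Z \right)} = - 5 \left(-3 + \left(-1\right)^{2} - -2\right) + 4 = - 5 \left(-3 + 1 + 2\right) + 4 = \left(-5\right) 0 + 4 = 0 + 4 = 4$)
$14 \left(P{\left(3 \right)} - o{\left(2,2 \right)}\right) = 14 \left(3 - 4\right) = 14 \left(-1\right) = -14$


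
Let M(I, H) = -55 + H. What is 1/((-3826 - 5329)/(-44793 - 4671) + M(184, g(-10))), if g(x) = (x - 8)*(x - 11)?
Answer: 49464/15986027 ≈ 0.0030942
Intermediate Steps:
g(x) = (-11 + x)*(-8 + x) (g(x) = (-8 + x)*(-11 + x) = (-11 + x)*(-8 + x))
1/((-3826 - 5329)/(-44793 - 4671) + M(184, g(-10))) = 1/((-3826 - 5329)/(-44793 - 4671) + (-55 + (88 + (-10)**2 - 19*(-10)))) = 1/(-9155/(-49464) + (-55 + (88 + 100 + 190))) = 1/(-9155*(-1/49464) + (-55 + 378)) = 1/(9155/49464 + 323) = 1/(15986027/49464) = 49464/15986027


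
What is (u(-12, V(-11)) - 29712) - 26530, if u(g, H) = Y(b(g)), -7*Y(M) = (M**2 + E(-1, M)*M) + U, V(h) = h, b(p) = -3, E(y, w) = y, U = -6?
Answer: -393700/7 ≈ -56243.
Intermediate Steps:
Y(M) = 6/7 - M**2/7 + M/7 (Y(M) = -((M**2 - M) - 6)/7 = -(-6 + M**2 - M)/7 = 6/7 - M**2/7 + M/7)
u(g, H) = -6/7 (u(g, H) = 6/7 - 1/7*(-3)**2 + (1/7)*(-3) = 6/7 - 1/7*9 - 3/7 = 6/7 - 9/7 - 3/7 = -6/7)
(u(-12, V(-11)) - 29712) - 26530 = (-6/7 - 29712) - 26530 = -207990/7 - 26530 = -393700/7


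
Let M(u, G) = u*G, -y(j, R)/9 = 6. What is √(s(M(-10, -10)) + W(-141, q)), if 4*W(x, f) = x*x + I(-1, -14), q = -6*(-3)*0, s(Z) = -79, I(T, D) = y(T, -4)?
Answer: √19511/2 ≈ 69.841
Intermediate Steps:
y(j, R) = -54 (y(j, R) = -9*6 = -54)
M(u, G) = G*u
I(T, D) = -54
q = 0 (q = 18*0 = 0)
W(x, f) = -27/2 + x²/4 (W(x, f) = (x*x - 54)/4 = (x² - 54)/4 = (-54 + x²)/4 = -27/2 + x²/4)
√(s(M(-10, -10)) + W(-141, q)) = √(-79 + (-27/2 + (¼)*(-141)²)) = √(-79 + (-27/2 + (¼)*19881)) = √(-79 + (-27/2 + 19881/4)) = √(-79 + 19827/4) = √(19511/4) = √19511/2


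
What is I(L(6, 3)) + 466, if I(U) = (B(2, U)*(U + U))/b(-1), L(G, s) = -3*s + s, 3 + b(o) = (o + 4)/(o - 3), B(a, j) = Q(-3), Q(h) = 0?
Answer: 466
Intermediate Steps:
B(a, j) = 0
b(o) = -3 + (4 + o)/(-3 + o) (b(o) = -3 + (o + 4)/(o - 3) = -3 + (4 + o)/(-3 + o))
L(G, s) = -2*s
I(U) = 0 (I(U) = (0*(U + U))/(((13 - 2*(-1))/(-3 - 1))) = (0*(2*U))/(((13 + 2)/(-4))) = 0/((-1/4*15)) = 0/(-15/4) = 0*(-4/15) = 0)
I(L(6, 3)) + 466 = 0 + 466 = 466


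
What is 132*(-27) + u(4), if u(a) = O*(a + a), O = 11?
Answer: -3476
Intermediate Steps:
u(a) = 22*a (u(a) = 11*(a + a) = 11*(2*a) = 22*a)
132*(-27) + u(4) = 132*(-27) + 22*4 = -3564 + 88 = -3476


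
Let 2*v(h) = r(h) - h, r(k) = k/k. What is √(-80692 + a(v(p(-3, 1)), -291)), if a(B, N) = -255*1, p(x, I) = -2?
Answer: I*√80947 ≈ 284.51*I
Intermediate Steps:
r(k) = 1
v(h) = ½ - h/2 (v(h) = (1 - h)/2 = ½ - h/2)
a(B, N) = -255
√(-80692 + a(v(p(-3, 1)), -291)) = √(-80692 - 255) = √(-80947) = I*√80947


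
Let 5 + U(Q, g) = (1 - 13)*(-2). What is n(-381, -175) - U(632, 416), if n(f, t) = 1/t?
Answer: -3326/175 ≈ -19.006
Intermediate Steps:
U(Q, g) = 19 (U(Q, g) = -5 + (1 - 13)*(-2) = -5 - 12*(-2) = -5 + 24 = 19)
n(-381, -175) - U(632, 416) = 1/(-175) - 1*19 = -1/175 - 19 = -3326/175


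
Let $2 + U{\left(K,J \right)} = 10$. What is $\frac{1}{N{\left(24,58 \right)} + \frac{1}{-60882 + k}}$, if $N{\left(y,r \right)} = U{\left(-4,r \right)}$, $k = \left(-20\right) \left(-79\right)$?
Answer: $\frac{59302}{474415} \approx 0.125$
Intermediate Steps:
$U{\left(K,J \right)} = 8$ ($U{\left(K,J \right)} = -2 + 10 = 8$)
$k = 1580$
$N{\left(y,r \right)} = 8$
$\frac{1}{N{\left(24,58 \right)} + \frac{1}{-60882 + k}} = \frac{1}{8 + \frac{1}{-60882 + 1580}} = \frac{1}{8 + \frac{1}{-59302}} = \frac{1}{8 - \frac{1}{59302}} = \frac{1}{\frac{474415}{59302}} = \frac{59302}{474415}$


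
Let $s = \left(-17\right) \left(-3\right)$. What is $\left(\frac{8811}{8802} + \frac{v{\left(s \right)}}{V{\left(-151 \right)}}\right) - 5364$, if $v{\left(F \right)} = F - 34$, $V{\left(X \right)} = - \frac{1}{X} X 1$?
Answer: $- \frac{5261639}{978} \approx -5380.0$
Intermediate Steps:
$V{\left(X \right)} = -1$ ($V{\left(X \right)} = \left(-1\right) 1 = -1$)
$s = 51$
$v{\left(F \right)} = -34 + F$
$\left(\frac{8811}{8802} + \frac{v{\left(s \right)}}{V{\left(-151 \right)}}\right) - 5364 = \left(\frac{8811}{8802} + \frac{-34 + 51}{-1}\right) - 5364 = \left(8811 \cdot \frac{1}{8802} + 17 \left(-1\right)\right) - 5364 = \left(\frac{979}{978} - 17\right) - 5364 = - \frac{15647}{978} - 5364 = - \frac{5261639}{978}$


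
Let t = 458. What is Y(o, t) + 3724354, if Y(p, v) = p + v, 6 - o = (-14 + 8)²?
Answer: 3724782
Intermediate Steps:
o = -30 (o = 6 - (-14 + 8)² = 6 - 1*(-6)² = 6 - 1*36 = 6 - 36 = -30)
Y(o, t) + 3724354 = (-30 + 458) + 3724354 = 428 + 3724354 = 3724782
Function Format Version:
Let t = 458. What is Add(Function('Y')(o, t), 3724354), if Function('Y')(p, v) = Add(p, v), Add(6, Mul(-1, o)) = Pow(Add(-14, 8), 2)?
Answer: 3724782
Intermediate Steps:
o = -30 (o = Add(6, Mul(-1, Pow(Add(-14, 8), 2))) = Add(6, Mul(-1, Pow(-6, 2))) = Add(6, Mul(-1, 36)) = Add(6, -36) = -30)
Add(Function('Y')(o, t), 3724354) = Add(Add(-30, 458), 3724354) = Add(428, 3724354) = 3724782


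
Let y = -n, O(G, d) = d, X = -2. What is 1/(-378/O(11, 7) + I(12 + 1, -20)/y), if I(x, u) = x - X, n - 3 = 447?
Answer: -30/1621 ≈ -0.018507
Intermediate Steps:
n = 450 (n = 3 + 447 = 450)
I(x, u) = 2 + x (I(x, u) = x - 1*(-2) = x + 2 = 2 + x)
y = -450 (y = -1*450 = -450)
1/(-378/O(11, 7) + I(12 + 1, -20)/y) = 1/(-378/7 + (2 + (12 + 1))/(-450)) = 1/(-378*⅐ + (2 + 13)*(-1/450)) = 1/(-54 + 15*(-1/450)) = 1/(-54 - 1/30) = 1/(-1621/30) = -30/1621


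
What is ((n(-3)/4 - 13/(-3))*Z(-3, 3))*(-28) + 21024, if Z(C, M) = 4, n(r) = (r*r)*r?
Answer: 63884/3 ≈ 21295.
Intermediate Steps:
n(r) = r³ (n(r) = r²*r = r³)
((n(-3)/4 - 13/(-3))*Z(-3, 3))*(-28) + 21024 = (((-3)³/4 - 13/(-3))*4)*(-28) + 21024 = ((-27*¼ - 13*(-⅓))*4)*(-28) + 21024 = ((-27/4 + 13/3)*4)*(-28) + 21024 = -29/12*4*(-28) + 21024 = -29/3*(-28) + 21024 = 812/3 + 21024 = 63884/3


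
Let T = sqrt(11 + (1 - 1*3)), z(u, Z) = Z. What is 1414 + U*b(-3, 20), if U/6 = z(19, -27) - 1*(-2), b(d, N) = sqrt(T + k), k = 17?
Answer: 1414 - 300*sqrt(5) ≈ 743.18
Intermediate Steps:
T = 3 (T = sqrt(11 + (1 - 3)) = sqrt(11 - 2) = sqrt(9) = 3)
b(d, N) = 2*sqrt(5) (b(d, N) = sqrt(3 + 17) = sqrt(20) = 2*sqrt(5))
U = -150 (U = 6*(-27 - 1*(-2)) = 6*(-27 + 2) = 6*(-25) = -150)
1414 + U*b(-3, 20) = 1414 - 300*sqrt(5)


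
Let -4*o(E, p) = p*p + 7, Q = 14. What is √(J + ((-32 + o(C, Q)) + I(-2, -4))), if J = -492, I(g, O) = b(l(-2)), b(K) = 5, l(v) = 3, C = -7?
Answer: I*√2279/2 ≈ 23.869*I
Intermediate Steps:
I(g, O) = 5
o(E, p) = -7/4 - p²/4 (o(E, p) = -(p*p + 7)/4 = -(p² + 7)/4 = -(7 + p²)/4 = -7/4 - p²/4)
√(J + ((-32 + o(C, Q)) + I(-2, -4))) = √(-492 + ((-32 + (-7/4 - ¼*14²)) + 5)) = √(-492 + ((-32 + (-7/4 - ¼*196)) + 5)) = √(-492 + ((-32 + (-7/4 - 49)) + 5)) = √(-492 + ((-32 - 203/4) + 5)) = √(-492 + (-331/4 + 5)) = √(-492 - 311/4) = √(-2279/4) = I*√2279/2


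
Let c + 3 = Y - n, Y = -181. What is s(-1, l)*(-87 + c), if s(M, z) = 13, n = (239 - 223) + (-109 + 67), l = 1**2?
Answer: -3185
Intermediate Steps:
l = 1
n = -26 (n = 16 - 42 = -26)
c = -158 (c = -3 + (-181 - 1*(-26)) = -3 + (-181 + 26) = -3 - 155 = -158)
s(-1, l)*(-87 + c) = 13*(-87 - 158) = 13*(-245) = -3185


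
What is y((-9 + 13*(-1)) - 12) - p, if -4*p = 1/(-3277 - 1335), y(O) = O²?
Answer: 21325887/18448 ≈ 1156.0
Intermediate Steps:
p = 1/18448 (p = -1/(4*(-3277 - 1335)) = -¼/(-4612) = -¼*(-1/4612) = 1/18448 ≈ 5.4206e-5)
y((-9 + 13*(-1)) - 12) - p = ((-9 + 13*(-1)) - 12)² - 1*1/18448 = ((-9 - 13) - 12)² - 1/18448 = (-22 - 12)² - 1/18448 = (-34)² - 1/18448 = 1156 - 1/18448 = 21325887/18448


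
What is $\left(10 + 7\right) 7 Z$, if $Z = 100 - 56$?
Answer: $5236$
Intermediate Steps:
$Z = 44$
$\left(10 + 7\right) 7 Z = \left(10 + 7\right) 7 \cdot 44 = 17 \cdot 7 \cdot 44 = 119 \cdot 44 = 5236$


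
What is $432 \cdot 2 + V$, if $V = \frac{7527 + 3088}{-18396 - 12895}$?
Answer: $\frac{27024809}{31291} \approx 863.66$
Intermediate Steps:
$V = - \frac{10615}{31291}$ ($V = \frac{10615}{-31291} = 10615 \left(- \frac{1}{31291}\right) = - \frac{10615}{31291} \approx -0.33923$)
$432 \cdot 2 + V = 432 \cdot 2 - \frac{10615}{31291} = 864 - \frac{10615}{31291} = \frac{27024809}{31291}$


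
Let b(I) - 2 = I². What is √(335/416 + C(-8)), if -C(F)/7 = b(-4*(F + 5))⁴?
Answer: I*√34401401952762/104 ≈ 56397.0*I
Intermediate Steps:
b(I) = 2 + I²
C(F) = -7*(2 + (-20 - 4*F)²)⁴ (C(F) = -7*(2 + (-4*(F + 5))²)⁴ = -7*(2 + (-4*(5 + F))²)⁴ = -7*(2 + (-20 - 4*F)²)⁴)
√(335/416 + C(-8)) = √(335/416 - 112*(1 + 8*(5 - 8)²)⁴) = √(335*(1/416) - 112*(1 + 8*(-3)²)⁴) = √(335/416 - 112*(1 + 8*9)⁴) = √(335/416 - 112*(1 + 72)⁴) = √(335/416 - 112*73⁴) = √(335/416 - 112*28398241) = √(335/416 - 3180602992) = √(-1323130844337/416) = I*√34401401952762/104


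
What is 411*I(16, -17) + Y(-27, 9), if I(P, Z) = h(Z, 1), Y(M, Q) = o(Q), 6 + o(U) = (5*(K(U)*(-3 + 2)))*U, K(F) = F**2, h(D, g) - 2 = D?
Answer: -9816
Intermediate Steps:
h(D, g) = 2 + D
o(U) = -6 - 5*U**3 (o(U) = -6 + (5*(U**2*(-3 + 2)))*U = -6 + (5*(U**2*(-1)))*U = -6 + (5*(-U**2))*U = -6 + (-5*U**2)*U = -6 - 5*U**3)
Y(M, Q) = -6 - 5*Q**3
I(P, Z) = 2 + Z
411*I(16, -17) + Y(-27, 9) = 411*(2 - 17) + (-6 - 5*9**3) = 411*(-15) + (-6 - 5*729) = -6165 + (-6 - 3645) = -6165 - 3651 = -9816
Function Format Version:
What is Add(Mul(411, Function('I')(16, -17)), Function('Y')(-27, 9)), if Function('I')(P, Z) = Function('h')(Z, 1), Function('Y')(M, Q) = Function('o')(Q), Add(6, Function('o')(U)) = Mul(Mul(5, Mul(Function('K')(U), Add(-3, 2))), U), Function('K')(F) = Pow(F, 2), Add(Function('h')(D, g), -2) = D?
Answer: -9816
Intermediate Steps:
Function('h')(D, g) = Add(2, D)
Function('o')(U) = Add(-6, Mul(-5, Pow(U, 3))) (Function('o')(U) = Add(-6, Mul(Mul(5, Mul(Pow(U, 2), Add(-3, 2))), U)) = Add(-6, Mul(Mul(5, Mul(Pow(U, 2), -1)), U)) = Add(-6, Mul(Mul(5, Mul(-1, Pow(U, 2))), U)) = Add(-6, Mul(Mul(-5, Pow(U, 2)), U)) = Add(-6, Mul(-5, Pow(U, 3))))
Function('Y')(M, Q) = Add(-6, Mul(-5, Pow(Q, 3)))
Function('I')(P, Z) = Add(2, Z)
Add(Mul(411, Function('I')(16, -17)), Function('Y')(-27, 9)) = Add(Mul(411, Add(2, -17)), Add(-6, Mul(-5, Pow(9, 3)))) = Add(Mul(411, -15), Add(-6, Mul(-5, 729))) = Add(-6165, Add(-6, -3645)) = Add(-6165, -3651) = -9816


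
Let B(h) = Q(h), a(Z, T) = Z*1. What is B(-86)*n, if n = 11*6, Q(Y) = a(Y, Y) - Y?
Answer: 0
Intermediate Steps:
a(Z, T) = Z
Q(Y) = 0 (Q(Y) = Y - Y = 0)
n = 66
B(h) = 0
B(-86)*n = 0*66 = 0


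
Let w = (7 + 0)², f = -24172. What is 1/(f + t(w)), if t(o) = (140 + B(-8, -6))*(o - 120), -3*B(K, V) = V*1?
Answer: -1/34254 ≈ -2.9194e-5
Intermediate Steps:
B(K, V) = -V/3
w = 49 (w = 7² = 49)
t(o) = -17040 + 142*o (t(o) = (140 - ⅓*(-6))*(o - 120) = (140 + 2)*(-120 + o) = 142*(-120 + o) = -17040 + 142*o)
1/(f + t(w)) = 1/(-24172 + (-17040 + 142*49)) = 1/(-24172 + (-17040 + 6958)) = 1/(-24172 - 10082) = 1/(-34254) = -1/34254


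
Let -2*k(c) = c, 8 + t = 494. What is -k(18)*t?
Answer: 4374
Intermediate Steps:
t = 486 (t = -8 + 494 = 486)
k(c) = -c/2
-k(18)*t = -(-½*18)*486 = -(-9)*486 = -1*(-4374) = 4374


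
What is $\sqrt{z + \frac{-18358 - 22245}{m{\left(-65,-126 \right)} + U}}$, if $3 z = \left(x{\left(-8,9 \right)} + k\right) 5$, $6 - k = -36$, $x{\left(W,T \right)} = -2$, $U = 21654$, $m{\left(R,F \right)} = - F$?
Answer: $\frac{\sqrt{7056985}}{330} \approx 8.05$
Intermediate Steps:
$k = 42$ ($k = 6 - -36 = 6 + 36 = 42$)
$z = \frac{200}{3}$ ($z = \frac{\left(-2 + 42\right) 5}{3} = \frac{40 \cdot 5}{3} = \frac{1}{3} \cdot 200 = \frac{200}{3} \approx 66.667$)
$\sqrt{z + \frac{-18358 - 22245}{m{\left(-65,-126 \right)} + U}} = \sqrt{\frac{200}{3} + \frac{-18358 - 22245}{\left(-1\right) \left(-126\right) + 21654}} = \sqrt{\frac{200}{3} - \frac{40603}{126 + 21654}} = \sqrt{\frac{200}{3} - \frac{40603}{21780}} = \sqrt{\frac{1411397}{21780}} = \frac{\sqrt{7056985}}{330}$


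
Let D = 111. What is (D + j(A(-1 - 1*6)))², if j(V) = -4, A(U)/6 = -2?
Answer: 11449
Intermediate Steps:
A(U) = -12 (A(U) = 6*(-2) = -12)
(D + j(A(-1 - 1*6)))² = (111 - 4)² = 107² = 11449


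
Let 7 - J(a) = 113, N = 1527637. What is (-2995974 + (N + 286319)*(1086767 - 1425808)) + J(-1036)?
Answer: -615008452276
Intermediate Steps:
J(a) = -106 (J(a) = 7 - 1*113 = 7 - 113 = -106)
(-2995974 + (N + 286319)*(1086767 - 1425808)) + J(-1036) = (-2995974 + (1527637 + 286319)*(1086767 - 1425808)) - 106 = (-2995974 + 1813956*(-339041)) - 106 = (-2995974 - 615005456196) - 106 = -615008452170 - 106 = -615008452276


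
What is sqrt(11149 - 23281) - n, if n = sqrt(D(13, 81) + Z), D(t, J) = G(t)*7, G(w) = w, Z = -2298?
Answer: I*(-sqrt(2207) + 6*sqrt(337)) ≈ 63.167*I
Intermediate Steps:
D(t, J) = 7*t (D(t, J) = t*7 = 7*t)
n = I*sqrt(2207) (n = sqrt(7*13 - 2298) = sqrt(91 - 2298) = sqrt(-2207) = I*sqrt(2207) ≈ 46.979*I)
sqrt(11149 - 23281) - n = sqrt(11149 - 23281) - I*sqrt(2207) = sqrt(-12132) - I*sqrt(2207) = 6*I*sqrt(337) - I*sqrt(2207) = -I*sqrt(2207) + 6*I*sqrt(337)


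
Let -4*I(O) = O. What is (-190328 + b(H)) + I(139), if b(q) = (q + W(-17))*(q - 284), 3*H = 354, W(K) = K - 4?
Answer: -825859/4 ≈ -2.0646e+5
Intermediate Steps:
I(O) = -O/4
W(K) = -4 + K
H = 118 (H = (⅓)*354 = 118)
b(q) = (-284 + q)*(-21 + q) (b(q) = (q + (-4 - 17))*(q - 284) = (q - 21)*(-284 + q) = (-21 + q)*(-284 + q) = (-284 + q)*(-21 + q))
(-190328 + b(H)) + I(139) = (-190328 + (5964 + 118² - 305*118)) - ¼*139 = (-190328 + (5964 + 13924 - 35990)) - 139/4 = (-190328 - 16102) - 139/4 = -206430 - 139/4 = -825859/4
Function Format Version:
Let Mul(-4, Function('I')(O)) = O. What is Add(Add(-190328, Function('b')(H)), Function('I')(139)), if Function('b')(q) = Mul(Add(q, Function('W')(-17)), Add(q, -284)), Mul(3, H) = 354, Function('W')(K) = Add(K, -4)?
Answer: Rational(-825859, 4) ≈ -2.0646e+5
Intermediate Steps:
Function('I')(O) = Mul(Rational(-1, 4), O)
Function('W')(K) = Add(-4, K)
H = 118 (H = Mul(Rational(1, 3), 354) = 118)
Function('b')(q) = Mul(Add(-284, q), Add(-21, q)) (Function('b')(q) = Mul(Add(q, Add(-4, -17)), Add(q, -284)) = Mul(Add(q, -21), Add(-284, q)) = Mul(Add(-21, q), Add(-284, q)) = Mul(Add(-284, q), Add(-21, q)))
Add(Add(-190328, Function('b')(H)), Function('I')(139)) = Add(Add(-190328, Add(5964, Pow(118, 2), Mul(-305, 118))), Mul(Rational(-1, 4), 139)) = Add(Add(-190328, Add(5964, 13924, -35990)), Rational(-139, 4)) = Add(Add(-190328, -16102), Rational(-139, 4)) = Add(-206430, Rational(-139, 4)) = Rational(-825859, 4)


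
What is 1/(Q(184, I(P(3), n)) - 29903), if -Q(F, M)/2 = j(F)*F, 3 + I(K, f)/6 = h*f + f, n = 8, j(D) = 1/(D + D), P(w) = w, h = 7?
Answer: -1/29904 ≈ -3.3440e-5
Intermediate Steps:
j(D) = 1/(2*D)
I(K, f) = -18 + 48*f (I(K, f) = -18 + 6*(7*f + f) = -18 + 6*(8*f) = -18 + 48*f)
Q(F, M) = -1 (Q(F, M) = -2*1/(2*F)*F = -2*½ = -1)
1/(Q(184, I(P(3), n)) - 29903) = 1/(-1 - 29903) = 1/(-29904) = -1/29904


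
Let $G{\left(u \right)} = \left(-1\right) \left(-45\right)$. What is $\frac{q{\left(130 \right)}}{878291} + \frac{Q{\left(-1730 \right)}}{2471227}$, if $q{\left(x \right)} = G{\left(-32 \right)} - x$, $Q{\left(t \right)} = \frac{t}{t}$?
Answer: $- \frac{209176004}{2170456433057} \approx -9.6374 \cdot 10^{-5}$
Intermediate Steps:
$G{\left(u \right)} = 45$
$Q{\left(t \right)} = 1$
$q{\left(x \right)} = 45 - x$
$\frac{q{\left(130 \right)}}{878291} + \frac{Q{\left(-1730 \right)}}{2471227} = \frac{45 - 130}{878291} + 1 \cdot \frac{1}{2471227} = \left(45 - 130\right) \frac{1}{878291} + 1 \cdot \frac{1}{2471227} = \left(-85\right) \frac{1}{878291} + \frac{1}{2471227} = - \frac{85}{878291} + \frac{1}{2471227} = - \frac{209176004}{2170456433057}$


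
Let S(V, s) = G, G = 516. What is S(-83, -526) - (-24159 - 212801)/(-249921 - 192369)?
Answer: 22798468/44229 ≈ 515.46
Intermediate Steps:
S(V, s) = 516
S(-83, -526) - (-24159 - 212801)/(-249921 - 192369) = 516 - (-24159 - 212801)/(-249921 - 192369) = 516 - (-236960)/(-442290) = 516 - (-236960)*(-1)/442290 = 516 - 1*23696/44229 = 516 - 23696/44229 = 22798468/44229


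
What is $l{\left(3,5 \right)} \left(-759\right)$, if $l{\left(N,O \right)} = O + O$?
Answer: $-7590$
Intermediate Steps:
$l{\left(N,O \right)} = 2 O$
$l{\left(3,5 \right)} \left(-759\right) = 2 \cdot 5 \left(-759\right) = 10 \left(-759\right) = -7590$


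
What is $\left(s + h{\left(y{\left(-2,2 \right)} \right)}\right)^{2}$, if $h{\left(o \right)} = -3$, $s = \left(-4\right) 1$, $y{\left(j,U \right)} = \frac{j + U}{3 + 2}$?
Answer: $49$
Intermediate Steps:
$y{\left(j,U \right)} = \frac{U}{5} + \frac{j}{5}$ ($y{\left(j,U \right)} = \frac{U + j}{5} = \left(U + j\right) \frac{1}{5} = \frac{U}{5} + \frac{j}{5}$)
$s = -4$
$\left(s + h{\left(y{\left(-2,2 \right)} \right)}\right)^{2} = \left(-4 - 3\right)^{2} = \left(-7\right)^{2} = 49$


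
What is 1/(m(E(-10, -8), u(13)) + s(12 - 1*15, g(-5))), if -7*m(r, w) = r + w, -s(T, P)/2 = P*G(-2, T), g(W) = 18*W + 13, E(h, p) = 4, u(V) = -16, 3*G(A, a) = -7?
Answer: -21/7510 ≈ -0.0027963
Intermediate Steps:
G(A, a) = -7/3 (G(A, a) = (1/3)*(-7) = -7/3)
g(W) = 13 + 18*W
s(T, P) = 14*P/3 (s(T, P) = -2*P*(-7)/3 = -(-14)*P/3 = 14*P/3)
m(r, w) = -r/7 - w/7 (m(r, w) = -(r + w)/7 = -r/7 - w/7)
1/(m(E(-10, -8), u(13)) + s(12 - 1*15, g(-5))) = 1/((-1/7*4 - 1/7*(-16)) + 14*(13 + 18*(-5))/3) = 1/((-4/7 + 16/7) + 14*(13 - 90)/3) = 1/(12/7 + (14/3)*(-77)) = 1/(12/7 - 1078/3) = 1/(-7510/21) = -21/7510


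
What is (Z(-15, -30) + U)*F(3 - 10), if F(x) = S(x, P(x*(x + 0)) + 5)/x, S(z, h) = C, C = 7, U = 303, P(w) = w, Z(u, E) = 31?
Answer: -334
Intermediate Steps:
S(z, h) = 7
F(x) = 7/x
(Z(-15, -30) + U)*F(3 - 10) = (31 + 303)*(7/(3 - 10)) = 334*(7/(-7)) = 334*(7*(-⅐)) = 334*(-1) = -334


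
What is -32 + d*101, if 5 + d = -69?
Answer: -7506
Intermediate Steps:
d = -74 (d = -5 - 69 = -74)
-32 + d*101 = -32 - 74*101 = -32 - 7474 = -7506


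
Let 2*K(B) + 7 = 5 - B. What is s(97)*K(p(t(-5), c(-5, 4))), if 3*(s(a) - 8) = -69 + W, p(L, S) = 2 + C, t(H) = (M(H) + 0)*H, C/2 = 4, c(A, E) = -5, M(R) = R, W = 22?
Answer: 46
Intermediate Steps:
C = 8 (C = 2*4 = 8)
t(H) = H**2 (t(H) = (H + 0)*H = H*H = H**2)
p(L, S) = 10 (p(L, S) = 2 + 8 = 10)
s(a) = -23/3 (s(a) = 8 + (-69 + 22)/3 = 8 + (1/3)*(-47) = 8 - 47/3 = -23/3)
K(B) = -1 - B/2 (K(B) = -7/2 + (5 - B)/2 = -7/2 + (5/2 - B/2) = -1 - B/2)
s(97)*K(p(t(-5), c(-5, 4))) = -23*(-1 - 1/2*10)/3 = -23*(-1 - 5)/3 = -23/3*(-6) = 46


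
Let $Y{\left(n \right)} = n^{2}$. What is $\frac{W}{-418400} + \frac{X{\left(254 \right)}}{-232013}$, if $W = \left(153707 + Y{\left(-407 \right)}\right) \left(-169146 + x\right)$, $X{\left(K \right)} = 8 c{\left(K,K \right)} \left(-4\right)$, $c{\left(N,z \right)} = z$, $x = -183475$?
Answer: $\frac{6531841498401047}{24268559800} \approx 2.6915 \cdot 10^{5}$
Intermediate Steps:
$X{\left(K \right)} = - 32 K$ ($X{\left(K \right)} = 8 K \left(-4\right) = - 32 K$)
$W = -112611632076$ ($W = \left(153707 + \left(-407\right)^{2}\right) \left(-169146 - 183475\right) = \left(153707 + 165649\right) \left(-352621\right) = 319356 \left(-352621\right) = -112611632076$)
$\frac{W}{-418400} + \frac{X{\left(254 \right)}}{-232013} = - \frac{112611632076}{-418400} + \frac{\left(-32\right) 254}{-232013} = \left(-112611632076\right) \left(- \frac{1}{418400}\right) - - \frac{8128}{232013} = \frac{28152908019}{104600} + \frac{8128}{232013} = \frac{6531841498401047}{24268559800}$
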